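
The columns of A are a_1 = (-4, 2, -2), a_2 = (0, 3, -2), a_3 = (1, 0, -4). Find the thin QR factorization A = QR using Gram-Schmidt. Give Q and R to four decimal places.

a_1 = (-4, 2, -2); ‖a_1‖ = 4.8990, so q_1 = (-0.8165, 0.4082, -0.4082).
q_1·a_2 = (-0.8165)·0 + 0.4082·3 + (-0.4082)·(-2) = 2.0412.
u_2 = a_2 − 2.0412·q_1 = (1.6667, 2.1667, -1.1667).
‖u_2‖ = 2.9721, so q_2 = (0.5608, 0.7290, -0.3925).
q_1·a_3 = (-0.8165)·1 + 0.4082·0 + (-0.4082)·(-4) = 0.8165; q_2·a_3 = 0.5608·1 + 0.7290·0 + (-0.3925)·(-4) = 2.1309.
u_3 = a_3 − 0.8165·q_1 − 2.1309·q_2 = (0.4717, -1.8868, -2.8302).
‖u_3‖ = 3.4340, so q_3 = (0.1374, -0.5494, -0.8242).

Q = [[-0.8165, 0.5608, 0.1374], [0.4082, 0.7290, -0.5494], [-0.4082, -0.3925, -0.8242]], R = [[4.8990, 2.0412, 0.8165], [0.0000, 2.9721, 2.1309], [0.0000, 0.0000, 3.4340]]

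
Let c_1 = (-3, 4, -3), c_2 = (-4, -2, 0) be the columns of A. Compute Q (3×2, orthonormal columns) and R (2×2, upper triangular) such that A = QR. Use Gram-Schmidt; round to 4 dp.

q_1 = c_1/‖c_1‖ = (-3, 4, -3)/5.8310 = (-0.5145, 0.6860, -0.5145).
r_{12} = q_1·c_2 = 0.6860.
u_2 = c_2 − 0.6860·q_1 = (-3.6471, -2.4706, 0.3529).
‖u_2‖ = 4.4192, so q_2 = (-0.8253, -0.5591, 0.0799).

Q = [[-0.5145, -0.8253], [0.6860, -0.5591], [-0.5145, 0.0799]], R = [[5.8310, 0.6860], [0.0000, 4.4192]]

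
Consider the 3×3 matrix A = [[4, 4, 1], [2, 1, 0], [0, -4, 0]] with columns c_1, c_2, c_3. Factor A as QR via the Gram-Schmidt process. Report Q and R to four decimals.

Q = [[0.8944, 0.0976, 0.4364], [0.4472, -0.1952, -0.8729], [0.0000, -0.9759, 0.2182]], R = [[4.4721, 4.0249, 0.8944], [0.0000, 4.0988, 0.0976], [0.0000, 0.0000, 0.4364]]

c_1 = (4, 2, 0); ‖c_1‖ = 4.4721, so e_1 = (0.8944, 0.4472, 0.0000).
e_1·c_2 = 0.8944·4 + 0.4472·1 + 0.0000·(-4) = 4.0249.
u_2 = c_2 − 4.0249·e_1 = (0.4000, -0.8000, -4.0000).
‖u_2‖ = 4.0988, so e_2 = (0.0976, -0.1952, -0.9759).
e_1·c_3 = 0.8944·1 + 0.4472·0 + 0.0000·0 = 0.8944; e_2·c_3 = 0.0976·1 + (-0.1952)·0 + (-0.9759)·0 = 0.0976.
u_3 = c_3 − 0.8944·e_1 − 0.0976·e_2 = (0.1905, -0.3810, 0.0952).
‖u_3‖ = 0.4364, so e_3 = (0.4364, -0.8729, 0.2182).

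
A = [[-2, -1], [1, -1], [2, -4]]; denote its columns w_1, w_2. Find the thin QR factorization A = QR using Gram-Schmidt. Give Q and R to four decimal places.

w_1 = (-2, 1, 2); ‖w_1‖ = 3.0000, so e_1 = (-0.6667, 0.3333, 0.6667).
e_1·w_2 = (-0.6667)·(-1) + 0.3333·(-1) + 0.6667·(-4) = -2.3333.
u_2 = w_2 + 2.3333·e_1 = (-2.5556, -0.2222, -2.4444).
‖u_2‖ = 3.5434, so e_2 = (-0.7212, -0.0627, -0.6899).

Q = [[-0.6667, -0.7212], [0.3333, -0.0627], [0.6667, -0.6899]], R = [[3.0000, -2.3333], [0.0000, 3.5434]]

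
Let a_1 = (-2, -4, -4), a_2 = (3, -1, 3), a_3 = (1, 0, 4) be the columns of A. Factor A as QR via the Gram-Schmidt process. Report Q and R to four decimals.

e_1 = a_1/‖a_1‖ = (-2, -4, -4)/6.0000 = (-0.3333, -0.6667, -0.6667).
r_{12} = e_1·a_2 = -2.3333.
u_2 = a_2 + 2.3333·e_1 = (2.2222, -2.5556, 1.4444).
‖u_2‖ = 3.6818, so e_2 = (0.6036, -0.6941, 0.3923).
r_{13} = e_1·a_3 = -3.0000; r_{23} = e_2·a_3 = 2.1729.
u_3 = a_3 + 3.0000·e_1 − 2.1729·e_2 = (-1.3115, -0.4918, 1.1475).
‖u_3‖ = 1.8107, so e_3 = (-0.7243, -0.2716, 0.6338).

Q = [[-0.3333, 0.6036, -0.7243], [-0.6667, -0.6941, -0.2716], [-0.6667, 0.3923, 0.6338]], R = [[6.0000, -2.3333, -3.0000], [0.0000, 3.6818, 2.1729], [0.0000, 0.0000, 1.8107]]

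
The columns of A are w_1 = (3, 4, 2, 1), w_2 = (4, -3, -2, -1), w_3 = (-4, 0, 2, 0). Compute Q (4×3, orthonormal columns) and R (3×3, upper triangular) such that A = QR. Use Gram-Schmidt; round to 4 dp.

Q = [[0.5477, 0.8332, 0.0608], [0.7303, -0.4320, -0.4255], [0.3651, -0.3086, 0.8737], [0.1826, -0.1543, -0.2279]], R = [[5.4772, -0.9129, -1.4606], [0.0000, 5.4006, -3.9502], [0.0000, 0.0000, 1.5043]]

q_1 = w_1/‖w_1‖ = (3, 4, 2, 1)/5.4772 = (0.5477, 0.7303, 0.3651, 0.1826).
r_{12} = q_1·w_2 = -0.9129.
u_2 = w_2 + 0.9129·q_1 = (4.5000, -2.3333, -1.6667, -0.8333).
‖u_2‖ = 5.4006, so q_2 = (0.8332, -0.4320, -0.3086, -0.1543).
r_{13} = q_1·w_3 = -1.4606; r_{23} = q_2·w_3 = -3.9502.
u_3 = w_3 + 1.4606·q_1 + 3.9502·q_2 = (0.0914, -0.6400, 1.3143, -0.3429).
‖u_3‖ = 1.5043, so q_3 = (0.0608, -0.4255, 0.8737, -0.2279).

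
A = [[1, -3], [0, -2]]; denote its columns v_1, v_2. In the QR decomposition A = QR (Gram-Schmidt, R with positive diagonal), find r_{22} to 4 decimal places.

r_{22} = 2.0000

e_1 = v_1/‖v_1‖ = (1, 0)/1.0000 = (1.0000, 0.0000).
r_{12} = e_1·v_2 = -3.0000.
u_2 = v_2 + 3.0000·e_1 = (0.0000, -2.0000).
r_{22} = ‖u_2‖ = 2.0000.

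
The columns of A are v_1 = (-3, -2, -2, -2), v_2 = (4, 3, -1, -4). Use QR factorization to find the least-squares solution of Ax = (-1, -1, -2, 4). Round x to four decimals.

e_1 = v_1/‖v_1‖ = (-3, -2, -2, -2)/4.5826 = (-0.6547, -0.4364, -0.4364, -0.4364).
r_{12} = e_1·v_2 = -1.7457.
u_2 = v_2 + 1.7457·e_1 = (2.8571, 2.2381, -1.7619, -4.7619).
‖u_2‖ = 6.2412, so e_2 = (0.4578, 0.3586, -0.2823, -0.7630).
Qᵀb = (0.2182, -3.3037).
Back-substitute: x_2 = -3.3037/6.2412 = -0.5293.
x_1 = (0.2182 + 1.7457·(-0.5293))/4.5826 = -0.1540.

x = (-0.1540, -0.5293)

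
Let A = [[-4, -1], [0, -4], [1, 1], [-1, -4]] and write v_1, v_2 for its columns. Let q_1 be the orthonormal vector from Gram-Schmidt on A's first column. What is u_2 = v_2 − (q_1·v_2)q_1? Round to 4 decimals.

u_2 = (1.0000, -4.0000, 0.5000, -3.5000)

v_1 = (-4, 0, 1, -1); ‖v_1‖ = 4.2426, so q_1 = (-0.9428, 0.0000, 0.2357, -0.2357).
q_1·v_2 = (-0.9428)·(-1) + 0.0000·(-4) + 0.2357·1 + (-0.2357)·(-4) = 2.1213.
u_2 = v_2 − 2.1213·q_1 = (1.0000, -4.0000, 0.5000, -3.5000).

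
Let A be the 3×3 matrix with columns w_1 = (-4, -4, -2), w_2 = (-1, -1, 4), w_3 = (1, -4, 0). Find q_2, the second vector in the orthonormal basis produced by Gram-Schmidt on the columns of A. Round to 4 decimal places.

q_2 = (-0.2357, -0.2357, 0.9428)

w_1 = (-4, -4, -2); ‖w_1‖ = 6.0000, so q_1 = (-0.6667, -0.6667, -0.3333).
q_1·w_2 = (-0.6667)·(-1) + (-0.6667)·(-1) + (-0.3333)·4 = 0.0000.
u_2 = w_2 + 0.0000·q_1 = (-1.0000, -1.0000, 4.0000).
‖u_2‖ = 4.2426, so q_2 = (-0.2357, -0.2357, 0.9428).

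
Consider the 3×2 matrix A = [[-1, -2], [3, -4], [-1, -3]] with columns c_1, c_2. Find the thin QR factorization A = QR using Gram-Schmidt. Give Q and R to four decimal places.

Q = [[-0.3015, -0.5321], [0.9045, -0.4220], [-0.3015, -0.7340]], R = [[3.3166, -2.1106], [0.0000, 4.9543]]

e_1 = c_1/‖c_1‖ = (-1, 3, -1)/3.3166 = (-0.3015, 0.9045, -0.3015).
r_{12} = e_1·c_2 = -2.1106.
u_2 = c_2 + 2.1106·e_1 = (-2.6364, -2.0909, -3.6364).
‖u_2‖ = 4.9543, so e_2 = (-0.5321, -0.4220, -0.7340).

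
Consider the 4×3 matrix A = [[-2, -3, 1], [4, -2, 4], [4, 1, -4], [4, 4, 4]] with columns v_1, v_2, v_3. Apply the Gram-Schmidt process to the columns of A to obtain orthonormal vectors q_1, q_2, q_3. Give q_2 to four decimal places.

v_1 = (-2, 4, 4, 4); ‖v_1‖ = 7.2111, so q_1 = (-0.2774, 0.5547, 0.5547, 0.5547).
q_1·v_2 = (-0.2774)·(-3) + 0.5547·(-2) + 0.5547·1 + 0.5547·4 = 2.4962.
u_2 = v_2 − 2.4962·q_1 = (-2.3077, -3.3846, -0.3846, 2.6154).
‖u_2‖ = 4.8754, so q_2 = (-0.4733, -0.6942, -0.0789, 0.5364).

q_2 = (-0.4733, -0.6942, -0.0789, 0.5364)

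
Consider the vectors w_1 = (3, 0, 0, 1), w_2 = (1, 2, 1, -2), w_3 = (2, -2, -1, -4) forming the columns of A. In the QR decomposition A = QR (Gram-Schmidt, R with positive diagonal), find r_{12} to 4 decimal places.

w_1 = (3, 0, 0, 1); ‖w_1‖ = 3.1623, so e_1 = (0.9487, 0.0000, 0.0000, 0.3162).
r_{12} = e_1·w_2 = 0.3162.

r_{12} = 0.3162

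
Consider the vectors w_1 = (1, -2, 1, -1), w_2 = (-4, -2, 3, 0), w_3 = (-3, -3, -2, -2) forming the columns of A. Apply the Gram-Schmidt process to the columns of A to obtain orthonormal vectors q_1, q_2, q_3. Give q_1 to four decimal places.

q_1 = (0.3780, -0.7559, 0.3780, -0.3780)

w_1 = (1, -2, 1, -1); ‖w_1‖ = 2.6458, so q_1 = (0.3780, -0.7559, 0.3780, -0.3780).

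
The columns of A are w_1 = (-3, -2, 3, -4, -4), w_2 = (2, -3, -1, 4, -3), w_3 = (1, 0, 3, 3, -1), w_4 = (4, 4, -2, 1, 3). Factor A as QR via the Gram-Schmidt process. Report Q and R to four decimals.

w_1 = (-3, -2, 3, -4, -4); ‖w_1‖ = 7.3485, so q_1 = (-0.4082, -0.2722, 0.4082, -0.5443, -0.5443).
q_1·w_2 = (-0.4082)·2 + (-0.2722)·(-3) + 0.4082·(-1) + (-0.5443)·4 + (-0.5443)·(-3) = -0.9526.
u_2 = w_2 + 0.9526·q_1 = (1.6111, -3.2593, -0.6111, 3.4815, -3.5185).
‖u_2‖ = 6.1719, so q_2 = (0.2610, -0.5281, -0.0990, 0.5641, -0.5701).
q_1·w_3 = (-0.4082)·1 + (-0.2722)·0 + 0.4082·3 + (-0.5443)·3 + (-0.5443)·(-1) = -0.2722; q_2·w_3 = 0.2610·1 + (-0.5281)·0 + (-0.0990)·3 + 0.5641·3 + (-0.5701)·(-1) = 2.2263.
u_3 = w_3 + 0.2722·q_1 − 2.2263·q_2 = (0.3077, 1.1016, 3.3316, 1.5960, 0.1211).
‖u_3‖ = 3.8690, so q_3 = (0.0795, 0.2847, 0.8611, 0.4125, 0.0313).
q_1·w_4 = (-0.4082)·4 + (-0.2722)·4 + 0.4082·(-2) + (-0.5443)·1 + (-0.5443)·3 = -5.7155; q_2·w_4 = 0.2610·4 + (-0.5281)·4 + (-0.0990)·(-2) + 0.5641·1 + (-0.5701)·3 = -2.0163; q_3·w_4 = 0.0795·4 + 0.2847·4 + 0.8611·(-2) + 0.4125·1 + 0.0313·3 = 0.2412.
u_4 = w_4 + 5.7155·q_1 + 2.0163·q_2 − 0.2412·q_3 = (2.1738, 1.3110, -0.0740, -1.0733, -1.2681).
‖u_4‖ = 3.0347, so q_4 = (0.7163, 0.4320, -0.0244, -0.3537, -0.4179).

Q = [[-0.4082, 0.2610, 0.0795, 0.7163], [-0.2722, -0.5281, 0.2847, 0.4320], [0.4082, -0.0990, 0.8611, -0.0244], [-0.5443, 0.5641, 0.4125, -0.3537], [-0.5443, -0.5701, 0.0313, -0.4179]], R = [[7.3485, -0.9526, -0.2722, -5.7155], [0.0000, 6.1719, 2.2263, -2.0163], [0.0000, 0.0000, 3.8690, 0.2412], [0.0000, 0.0000, 0.0000, 3.0347]]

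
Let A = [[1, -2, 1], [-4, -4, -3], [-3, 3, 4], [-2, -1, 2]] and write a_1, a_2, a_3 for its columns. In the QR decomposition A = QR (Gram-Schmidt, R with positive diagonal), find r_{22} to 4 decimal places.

a_1 = (1, -4, -3, -2); ‖a_1‖ = 5.4772, so e_1 = (0.1826, -0.7303, -0.5477, -0.3651).
e_1·a_2 = 0.1826·(-2) + (-0.7303)·(-4) + (-0.5477)·3 + (-0.3651)·(-1) = 1.2780.
u_2 = a_2 − 1.2780·e_1 = (-2.2333, -3.0667, 3.7000, -0.5333).
r_{22} = ‖u_2‖ = 5.3260.

r_{22} = 5.3260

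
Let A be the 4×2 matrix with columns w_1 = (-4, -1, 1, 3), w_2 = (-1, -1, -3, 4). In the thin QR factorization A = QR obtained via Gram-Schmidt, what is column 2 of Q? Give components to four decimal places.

w_1 = (-4, -1, 1, 3); ‖w_1‖ = 5.1962, so q_1 = (-0.7698, -0.1925, 0.1925, 0.5774).
q_1·w_2 = (-0.7698)·(-1) + (-0.1925)·(-1) + 0.1925·(-3) + 0.5774·4 = 2.6943.
u_2 = w_2 − 2.6943·q_1 = (1.0741, -0.4815, -3.5185, 2.4444).
‖u_2‖ = 4.4431, so q_2 = (0.2417, -0.1084, -0.7919, 0.5502).

q_2 = (0.2417, -0.1084, -0.7919, 0.5502)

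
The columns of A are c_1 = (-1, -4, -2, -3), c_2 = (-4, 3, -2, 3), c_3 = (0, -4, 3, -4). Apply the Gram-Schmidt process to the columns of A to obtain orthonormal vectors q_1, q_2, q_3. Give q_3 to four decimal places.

q_3 = (-0.5994, -0.0769, 0.7685, -0.2100)

q_1 = c_1/‖c_1‖ = (-1, -4, -2, -3)/5.4772 = (-0.1826, -0.7303, -0.3651, -0.5477).
r_{12} = q_1·c_2 = -2.3735.
u_2 = c_2 + 2.3735·q_1 = (-4.4333, 1.2667, -2.8667, 1.7000).
‖u_2‖ = 5.6892, so q_2 = (-0.7793, 0.2226, -0.5039, 0.2988).
r_{13} = q_1·c_3 = 4.0166; r_{23} = q_2·c_3 = -3.5975.
u_3 = c_3 − 4.0166·q_1 + 3.5975·q_2 = (-2.0700, -0.2657, 2.6540, -0.7250).
‖u_3‖ = 3.4532, so q_3 = (-0.5994, -0.0769, 0.7685, -0.2100).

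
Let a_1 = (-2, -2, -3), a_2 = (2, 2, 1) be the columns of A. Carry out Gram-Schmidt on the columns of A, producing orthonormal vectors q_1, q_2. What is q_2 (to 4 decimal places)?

q_2 = (0.5145, 0.5145, -0.6860)

a_1 = (-2, -2, -3); ‖a_1‖ = 4.1231, so q_1 = (-0.4851, -0.4851, -0.7276).
q_1·a_2 = (-0.4851)·2 + (-0.4851)·2 + (-0.7276)·1 = -2.6679.
u_2 = a_2 + 2.6679·q_1 = (0.7059, 0.7059, -0.9412).
‖u_2‖ = 1.3720, so q_2 = (0.5145, 0.5145, -0.6860).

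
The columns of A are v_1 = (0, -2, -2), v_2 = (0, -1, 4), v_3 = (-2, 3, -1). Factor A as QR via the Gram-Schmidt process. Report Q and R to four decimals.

Q = [[0.0000, 0.0000, -1.0000], [-0.7071, -0.7071, 0.0000], [-0.7071, 0.7071, 0.0000]], R = [[2.8284, -2.1213, -1.4142], [0.0000, 3.5355, -2.8284], [0.0000, 0.0000, 2.0000]]

v_1 = (0, -2, -2); ‖v_1‖ = 2.8284, so e_1 = (0.0000, -0.7071, -0.7071).
e_1·v_2 = 0.0000·0 + (-0.7071)·(-1) + (-0.7071)·4 = -2.1213.
u_2 = v_2 + 2.1213·e_1 = (0.0000, -2.5000, 2.5000).
‖u_2‖ = 3.5355, so e_2 = (0.0000, -0.7071, 0.7071).
e_1·v_3 = 0.0000·(-2) + (-0.7071)·3 + (-0.7071)·(-1) = -1.4142; e_2·v_3 = 0.0000·(-2) + (-0.7071)·3 + 0.7071·(-1) = -2.8284.
u_3 = v_3 + 1.4142·e_1 + 2.8284·e_2 = (-2.0000, 0.0000, 0.0000).
‖u_3‖ = 2.0000, so e_3 = (-1.0000, 0.0000, 0.0000).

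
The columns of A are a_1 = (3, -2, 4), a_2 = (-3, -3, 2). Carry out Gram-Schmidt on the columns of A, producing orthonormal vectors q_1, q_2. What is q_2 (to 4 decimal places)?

a_1 = (3, -2, 4); ‖a_1‖ = 5.3852, so q_1 = (0.5571, -0.3714, 0.7428).
q_1·a_2 = 0.5571·(-3) + (-0.3714)·(-3) + 0.7428·2 = 0.9285.
u_2 = a_2 − 0.9285·q_1 = (-3.5172, -2.6552, 1.3103).
‖u_2‖ = 4.5976, so q_2 = (-0.7650, -0.5775, 0.2850).

q_2 = (-0.7650, -0.5775, 0.2850)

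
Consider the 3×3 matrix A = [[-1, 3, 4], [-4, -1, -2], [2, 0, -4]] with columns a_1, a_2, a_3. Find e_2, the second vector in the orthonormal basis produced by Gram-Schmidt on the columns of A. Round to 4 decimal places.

e_2 = (0.9660, -0.2566, -0.0302)

a_1 = (-1, -4, 2); ‖a_1‖ = 4.5826, so e_1 = (-0.2182, -0.8729, 0.4364).
e_1·a_2 = (-0.2182)·3 + (-0.8729)·(-1) + 0.4364·0 = 0.2182.
u_2 = a_2 − 0.2182·e_1 = (3.0476, -0.8095, -0.0952).
‖u_2‖ = 3.1547, so e_2 = (0.9660, -0.2566, -0.0302).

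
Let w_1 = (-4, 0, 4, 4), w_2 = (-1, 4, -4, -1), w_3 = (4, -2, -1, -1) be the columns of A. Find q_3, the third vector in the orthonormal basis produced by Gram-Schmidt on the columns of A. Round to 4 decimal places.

q_3 = (0.5312, 0.0634, -0.2696, 0.8007)

q_1 = w_1/‖w_1‖ = (-4, 0, 4, 4)/6.9282 = (-0.5774, 0.0000, 0.5774, 0.5774).
r_{12} = q_1·w_2 = -2.3094.
u_2 = w_2 + 2.3094·q_1 = (-2.3333, 4.0000, -2.6667, 0.3333).
‖u_2‖ = 5.3541, so q_2 = (-0.4358, 0.7471, -0.4981, 0.0623).
r_{13} = q_1·w_3 = -3.4641; r_{23} = q_2·w_3 = -2.8016.
u_3 = w_3 + 3.4641·q_1 + 2.8016·q_2 = (0.7791, 0.0930, -0.3953, 1.1744).
‖u_3‖ = 1.4667, so q_3 = (0.5312, 0.0634, -0.2696, 0.8007).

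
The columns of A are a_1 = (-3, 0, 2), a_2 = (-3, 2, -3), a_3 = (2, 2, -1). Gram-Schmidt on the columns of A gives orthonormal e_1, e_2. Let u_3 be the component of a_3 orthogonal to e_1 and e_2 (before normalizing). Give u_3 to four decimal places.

a_1 = (-3, 0, 2); ‖a_1‖ = 3.6056, so e_1 = (-0.8321, 0.0000, 0.5547).
e_1·a_2 = (-0.8321)·(-3) + 0.0000·2 + 0.5547·(-3) = 0.8321.
u_2 = a_2 − 0.8321·e_1 = (-2.3077, 2.0000, -3.4615).
‖u_2‖ = 4.6160, so e_2 = (-0.4999, 0.4333, -0.7499).
e_1·a_3 = (-0.8321)·2 + 0.0000·2 + 0.5547·(-1) = -2.2188; e_2·a_3 = (-0.4999)·2 + 0.4333·2 + (-0.7499)·(-1) = 0.6166.
u_3 = a_3 + 2.2188·e_1 − 0.6166·e_2 = (0.4621, 1.7329, 0.6931).

u_3 = (0.4621, 1.7329, 0.6931)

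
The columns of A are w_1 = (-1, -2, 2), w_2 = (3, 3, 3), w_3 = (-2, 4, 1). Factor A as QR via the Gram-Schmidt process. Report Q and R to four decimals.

Q = [[-0.3333, 0.5230, -0.7845], [-0.6667, 0.4576, 0.5883], [0.6667, 0.7191, 0.1961]], R = [[3.0000, -1.0000, -1.3333], [0.0000, 5.0990, 1.5036], [0.0000, 0.0000, 4.1184]]

e_1 = w_1/‖w_1‖ = (-1, -2, 2)/3.0000 = (-0.3333, -0.6667, 0.6667).
r_{12} = e_1·w_2 = -1.0000.
u_2 = w_2 + 1.0000·e_1 = (2.6667, 2.3333, 3.6667).
‖u_2‖ = 5.0990, so e_2 = (0.5230, 0.4576, 0.7191).
r_{13} = e_1·w_3 = -1.3333; r_{23} = e_2·w_3 = 1.5036.
u_3 = w_3 + 1.3333·e_1 − 1.5036·e_2 = (-3.2308, 2.4231, 0.8077).
‖u_3‖ = 4.1184, so e_3 = (-0.7845, 0.5883, 0.1961).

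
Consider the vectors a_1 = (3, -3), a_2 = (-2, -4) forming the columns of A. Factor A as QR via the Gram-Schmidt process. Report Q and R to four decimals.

Q = [[0.7071, -0.7071], [-0.7071, -0.7071]], R = [[4.2426, 1.4142], [0.0000, 4.2426]]

a_1 = (3, -3); ‖a_1‖ = 4.2426, so q_1 = (0.7071, -0.7071).
q_1·a_2 = 0.7071·(-2) + (-0.7071)·(-4) = 1.4142.
u_2 = a_2 − 1.4142·q_1 = (-3.0000, -3.0000).
‖u_2‖ = 4.2426, so q_2 = (-0.7071, -0.7071).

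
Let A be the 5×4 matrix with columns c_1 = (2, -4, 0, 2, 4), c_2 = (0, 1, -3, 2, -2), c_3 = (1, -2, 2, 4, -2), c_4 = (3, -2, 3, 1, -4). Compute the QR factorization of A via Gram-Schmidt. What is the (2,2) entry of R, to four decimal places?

r_{22} = 4.0497

c_1 = (2, -4, 0, 2, 4); ‖c_1‖ = 6.3246, so e_1 = (0.3162, -0.6325, 0.0000, 0.3162, 0.6325).
e_1·c_2 = 0.3162·0 + (-0.6325)·1 + 0.0000·(-3) + 0.3162·2 + 0.6325·(-2) = -1.2649.
u_2 = c_2 + 1.2649·e_1 = (0.4000, 0.2000, -3.0000, 2.4000, -1.2000).
r_{22} = ‖u_2‖ = 4.0497.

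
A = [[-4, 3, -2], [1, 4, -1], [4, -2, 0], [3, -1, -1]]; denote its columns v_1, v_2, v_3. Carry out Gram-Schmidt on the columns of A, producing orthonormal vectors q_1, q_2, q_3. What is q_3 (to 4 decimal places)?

v_1 = (-4, 1, 4, 3); ‖v_1‖ = 6.4807, so q_1 = (-0.6172, 0.1543, 0.6172, 0.4629).
q_1·v_2 = (-0.6172)·3 + 0.1543·4 + 0.6172·(-2) + 0.4629·(-1) = -2.9318.
u_2 = v_2 + 2.9318·q_1 = (1.1905, 4.4524, -0.1905, 0.3571).
‖u_2‖ = 4.6265, so q_2 = (0.2573, 0.9624, -0.0412, 0.0772).
q_1·v_3 = (-0.6172)·(-2) + 0.1543·(-1) + 0.6172·0 + 0.4629·(-1) = 0.6172; q_2·v_3 = 0.2573·(-2) + 0.9624·(-1) + (-0.0412)·0 + 0.0772·(-1) = -1.5542.
u_3 = v_3 − 0.6172·q_1 + 1.5542·q_2 = (-1.2191, 0.4004, -0.4449, -1.1657).
‖u_3‖ = 1.7898, so q_3 = (-0.6811, 0.2237, -0.2486, -0.6513).

q_3 = (-0.6811, 0.2237, -0.2486, -0.6513)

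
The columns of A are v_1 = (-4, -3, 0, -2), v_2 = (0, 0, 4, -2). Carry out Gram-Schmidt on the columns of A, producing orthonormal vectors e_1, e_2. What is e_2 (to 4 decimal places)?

e_2 = (0.1251, 0.0938, 0.9070, -0.3910)

e_1 = v_1/‖v_1‖ = (-4, -3, 0, -2)/5.3852 = (-0.7428, -0.5571, 0.0000, -0.3714).
r_{12} = e_1·v_2 = 0.7428.
u_2 = v_2 − 0.7428·e_1 = (0.5517, 0.4138, 4.0000, -1.7241).
‖u_2‖ = 4.4100, so e_2 = (0.1251, 0.0938, 0.9070, -0.3910).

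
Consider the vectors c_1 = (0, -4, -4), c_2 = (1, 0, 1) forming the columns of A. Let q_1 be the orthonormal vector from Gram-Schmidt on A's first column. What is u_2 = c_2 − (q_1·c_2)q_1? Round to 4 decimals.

c_1 = (0, -4, -4); ‖c_1‖ = 5.6569, so q_1 = (0.0000, -0.7071, -0.7071).
q_1·c_2 = 0.0000·1 + (-0.7071)·0 + (-0.7071)·1 = -0.7071.
u_2 = c_2 + 0.7071·q_1 = (1.0000, -0.5000, 0.5000).

u_2 = (1.0000, -0.5000, 0.5000)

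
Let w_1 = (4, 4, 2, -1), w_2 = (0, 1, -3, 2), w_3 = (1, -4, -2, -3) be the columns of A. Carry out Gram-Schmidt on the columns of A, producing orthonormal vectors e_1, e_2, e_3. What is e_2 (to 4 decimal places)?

w_1 = (4, 4, 2, -1); ‖w_1‖ = 6.0828, so e_1 = (0.6576, 0.6576, 0.3288, -0.1644).
e_1·w_2 = 0.6576·0 + 0.6576·1 + 0.3288·(-3) + (-0.1644)·2 = -0.6576.
u_2 = w_2 + 0.6576·e_1 = (0.4324, 1.4324, -2.7838, 1.8919).
‖u_2‖ = 3.6834, so e_2 = (0.1174, 0.3889, -0.7558, 0.5136).

e_2 = (0.1174, 0.3889, -0.7558, 0.5136)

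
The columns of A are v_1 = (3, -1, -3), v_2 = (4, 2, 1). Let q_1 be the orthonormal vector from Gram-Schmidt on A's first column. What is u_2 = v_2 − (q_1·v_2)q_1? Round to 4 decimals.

u_2 = (2.8947, 2.3684, 2.1053)

v_1 = (3, -1, -3); ‖v_1‖ = 4.3589, so q_1 = (0.6882, -0.2294, -0.6882).
q_1·v_2 = 0.6882·4 + (-0.2294)·2 + (-0.6882)·1 = 1.6059.
u_2 = v_2 − 1.6059·q_1 = (2.8947, 2.3684, 2.1053).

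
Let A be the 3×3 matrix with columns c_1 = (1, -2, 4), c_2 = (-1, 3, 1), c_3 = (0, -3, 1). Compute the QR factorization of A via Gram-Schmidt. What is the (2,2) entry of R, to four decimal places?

r_{22} = 3.2514

c_1 = (1, -2, 4); ‖c_1‖ = 4.5826, so q_1 = (0.2182, -0.4364, 0.8729).
q_1·c_2 = 0.2182·(-1) + (-0.4364)·3 + 0.8729·1 = -0.6547.
u_2 = c_2 + 0.6547·q_1 = (-0.8571, 2.7143, 1.5714).
r_{22} = ‖u_2‖ = 3.2514.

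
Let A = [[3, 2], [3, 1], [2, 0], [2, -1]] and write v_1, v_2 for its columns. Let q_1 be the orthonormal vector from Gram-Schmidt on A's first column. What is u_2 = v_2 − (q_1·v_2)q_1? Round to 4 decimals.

u_2 = (1.1923, 0.1923, -0.5385, -1.5385)

v_1 = (3, 3, 2, 2); ‖v_1‖ = 5.0990, so q_1 = (0.5883, 0.5883, 0.3922, 0.3922).
q_1·v_2 = 0.5883·2 + 0.5883·1 + 0.3922·0 + 0.3922·(-1) = 1.3728.
u_2 = v_2 − 1.3728·q_1 = (1.1923, 0.1923, -0.5385, -1.5385).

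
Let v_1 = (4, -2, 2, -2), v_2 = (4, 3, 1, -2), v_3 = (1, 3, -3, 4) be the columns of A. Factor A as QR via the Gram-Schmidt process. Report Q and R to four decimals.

Q = [[0.7559, 0.3754, 0.5312], [-0.3780, 0.9071, -0.0798], [0.3780, -0.0313, -0.3992], [-0.3780, -0.1877, 0.7431]], R = [[5.2915, 3.0237, -3.0237], [0.0000, 4.5670, 2.4399], [0.0000, 0.0000, 4.4614]]

q_1 = v_1/‖v_1‖ = (4, -2, 2, -2)/5.2915 = (0.7559, -0.3780, 0.3780, -0.3780).
r_{12} = q_1·v_2 = 3.0237.
u_2 = v_2 − 3.0237·q_1 = (1.7143, 4.1429, -0.1429, -0.8571).
‖u_2‖ = 4.5670, so q_2 = (0.3754, 0.9071, -0.0313, -0.1877).
r_{13} = q_1·v_3 = -3.0237; r_{23} = q_2·v_3 = 2.4399.
u_3 = v_3 + 3.0237·q_1 − 2.4399·q_2 = (2.3699, -0.3562, -1.7808, 3.3151).
‖u_3‖ = 4.4614, so q_3 = (0.5312, -0.0798, -0.3992, 0.7431).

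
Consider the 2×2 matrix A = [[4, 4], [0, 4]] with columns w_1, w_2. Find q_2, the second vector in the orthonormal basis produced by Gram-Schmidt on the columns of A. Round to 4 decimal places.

w_1 = (4, 0); ‖w_1‖ = 4.0000, so q_1 = (1.0000, 0.0000).
q_1·w_2 = 1.0000·4 + 0.0000·4 = 4.0000.
u_2 = w_2 − 4.0000·q_1 = (0.0000, 4.0000).
‖u_2‖ = 4.0000, so q_2 = (0.0000, 1.0000).

q_2 = (0.0000, 1.0000)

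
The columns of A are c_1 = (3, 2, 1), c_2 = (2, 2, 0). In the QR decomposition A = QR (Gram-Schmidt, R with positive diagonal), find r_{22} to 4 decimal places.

r_{22} = 0.9258

q_1 = c_1/‖c_1‖ = (3, 2, 1)/3.7417 = (0.8018, 0.5345, 0.2673).
r_{12} = q_1·c_2 = 2.6726.
u_2 = c_2 − 2.6726·q_1 = (-0.1429, 0.5714, -0.7143).
r_{22} = ‖u_2‖ = 0.9258.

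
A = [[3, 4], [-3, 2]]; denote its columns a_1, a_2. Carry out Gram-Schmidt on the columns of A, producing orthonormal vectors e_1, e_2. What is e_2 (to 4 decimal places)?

e_2 = (0.7071, 0.7071)

a_1 = (3, -3); ‖a_1‖ = 4.2426, so e_1 = (0.7071, -0.7071).
e_1·a_2 = 0.7071·4 + (-0.7071)·2 = 1.4142.
u_2 = a_2 − 1.4142·e_1 = (3.0000, 3.0000).
‖u_2‖ = 4.2426, so e_2 = (0.7071, 0.7071).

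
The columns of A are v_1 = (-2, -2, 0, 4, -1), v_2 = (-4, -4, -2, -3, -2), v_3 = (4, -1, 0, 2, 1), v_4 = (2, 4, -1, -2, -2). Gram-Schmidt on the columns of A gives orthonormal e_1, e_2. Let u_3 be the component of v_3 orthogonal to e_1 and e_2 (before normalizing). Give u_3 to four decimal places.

u_3 = (2.5820, -2.4180, -0.8511, 0.1548, 0.2910)

v_1 = (-2, -2, 0, 4, -1); ‖v_1‖ = 5.0000, so e_1 = (-0.4000, -0.4000, 0.0000, 0.8000, -0.2000).
e_1·v_2 = (-0.4000)·(-4) + (-0.4000)·(-4) + 0.0000·(-2) + 0.8000·(-3) + (-0.2000)·(-2) = 1.2000.
u_2 = v_2 − 1.2000·e_1 = (-3.5200, -3.5200, -2.0000, -3.9600, -1.7600).
‖u_2‖ = 6.8964, so e_2 = (-0.5104, -0.5104, -0.2900, -0.5742, -0.2552).
e_1·v_3 = (-0.4000)·4 + (-0.4000)·(-1) + 0.0000·0 + 0.8000·2 + (-0.2000)·1 = 0.2000; e_2·v_3 = (-0.5104)·4 + (-0.5104)·(-1) + (-0.2900)·0 + (-0.5742)·2 + (-0.2552)·1 = -2.9349.
u_3 = v_3 − 0.2000·e_1 + 2.9349·e_2 = (2.5820, -2.4180, -0.8511, 0.1548, 0.2910).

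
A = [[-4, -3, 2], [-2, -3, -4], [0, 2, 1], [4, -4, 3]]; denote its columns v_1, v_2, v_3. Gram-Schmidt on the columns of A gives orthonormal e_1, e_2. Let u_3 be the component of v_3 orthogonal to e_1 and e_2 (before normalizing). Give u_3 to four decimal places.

u_3 = (2.9912, -3.6891, 1.2463, 1.1466)

e_1 = v_1/‖v_1‖ = (-4, -2, 0, 4)/6.0000 = (-0.6667, -0.3333, 0.0000, 0.6667).
r_{12} = e_1·v_2 = 0.3333.
u_2 = v_2 − 0.3333·e_1 = (-2.7778, -2.8889, 2.0000, -4.2222).
‖u_2‖ = 6.1554, so e_2 = (-0.4513, -0.4693, 0.3249, -0.6859).
r_{13} = e_1·v_3 = 2.0000; r_{23} = e_2·v_3 = -0.7581.
u_3 = v_3 − 2.0000·e_1 + 0.7581·e_2 = (2.9912, -3.6891, 1.2463, 1.1466).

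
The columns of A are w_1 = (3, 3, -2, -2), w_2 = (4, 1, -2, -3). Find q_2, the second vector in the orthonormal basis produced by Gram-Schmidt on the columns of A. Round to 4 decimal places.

q_2 = (0.4568, -0.7719, -0.0315, -0.4411)

q_1 = w_1/‖w_1‖ = (3, 3, -2, -2)/5.0990 = (0.5883, 0.5883, -0.3922, -0.3922).
r_{12} = q_1·w_2 = 4.9029.
u_2 = w_2 − 4.9029·q_1 = (1.1154, -1.8846, -0.0769, -1.0769).
‖u_2‖ = 2.4416, so q_2 = (0.4568, -0.7719, -0.0315, -0.4411).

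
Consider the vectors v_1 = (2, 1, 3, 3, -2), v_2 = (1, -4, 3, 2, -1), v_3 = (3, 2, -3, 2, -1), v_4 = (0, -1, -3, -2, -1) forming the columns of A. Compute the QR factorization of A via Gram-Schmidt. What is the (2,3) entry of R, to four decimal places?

q_1 = v_1/‖v_1‖ = (2, 1, 3, 3, -2)/5.1962 = (0.3849, 0.1925, 0.5774, 0.5774, -0.3849).
r_{12} = q_1·v_2 = 2.8868.
u_2 = v_2 − 2.8868·q_1 = (-0.1111, -4.5556, 1.3333, 0.3333, 0.1111).
‖u_2‖ = 4.7610, so q_2 = (-0.0233, -0.9569, 0.2801, 0.0700, 0.0233).
r_{23} = q_2·v_3 = -2.7072.

r_{23} = -2.7072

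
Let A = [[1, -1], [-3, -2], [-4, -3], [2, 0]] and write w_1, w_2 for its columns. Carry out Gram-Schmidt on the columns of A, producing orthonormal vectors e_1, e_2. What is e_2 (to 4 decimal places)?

e_2 = (-0.7497, -0.1436, -0.3509, -0.5424)

e_1 = w_1/‖w_1‖ = (1, -3, -4, 2)/5.4772 = (0.1826, -0.5477, -0.7303, 0.3651).
r_{12} = e_1·w_2 = 3.1038.
u_2 = w_2 − 3.1038·e_1 = (-1.5667, -0.3000, -0.7333, -1.1333).
‖u_2‖ = 2.0897, so e_2 = (-0.7497, -0.1436, -0.3509, -0.5424).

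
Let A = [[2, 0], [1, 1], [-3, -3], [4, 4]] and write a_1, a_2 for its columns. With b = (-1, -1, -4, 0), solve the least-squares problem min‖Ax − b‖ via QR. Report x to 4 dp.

e_1 = a_1/‖a_1‖ = (2, 1, -3, 4)/5.4772 = (0.3651, 0.1826, -0.5477, 0.7303).
r_{12} = e_1·a_2 = 4.7469.
u_2 = a_2 − 4.7469·e_1 = (-1.7333, 0.1333, -0.4000, 0.5333).
‖u_2‖ = 1.8619, so e_2 = (-0.9309, 0.0716, -0.2148, 0.2864).
Qᵀb = (1.6432, 1.7187).
Back-substitute: x_2 = 1.7187/1.8619 = 0.9231.
x_1 = (1.6432 − 4.7469·0.9231)/5.4772 = -0.5000.

x = (-0.5000, 0.9231)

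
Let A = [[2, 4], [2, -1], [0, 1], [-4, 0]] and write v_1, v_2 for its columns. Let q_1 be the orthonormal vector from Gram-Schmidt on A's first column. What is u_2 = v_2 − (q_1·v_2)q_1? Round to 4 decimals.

u_2 = (3.5000, -1.5000, 1.0000, 1.0000)

v_1 = (2, 2, 0, -4); ‖v_1‖ = 4.8990, so q_1 = (0.4082, 0.4082, 0.0000, -0.8165).
q_1·v_2 = 0.4082·4 + 0.4082·(-1) + 0.0000·1 + (-0.8165)·0 = 1.2247.
u_2 = v_2 − 1.2247·q_1 = (3.5000, -1.5000, 1.0000, 1.0000).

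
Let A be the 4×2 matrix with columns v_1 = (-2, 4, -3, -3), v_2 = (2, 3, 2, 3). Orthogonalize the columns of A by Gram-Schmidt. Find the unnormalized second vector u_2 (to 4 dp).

e_1 = v_1/‖v_1‖ = (-2, 4, -3, -3)/6.1644 = (-0.3244, 0.6489, -0.4867, -0.4867).
r_{12} = e_1·v_2 = -1.1355.
u_2 = v_2 + 1.1355·e_1 = (1.6316, 3.7368, 1.4474, 2.4474).

u_2 = (1.6316, 3.7368, 1.4474, 2.4474)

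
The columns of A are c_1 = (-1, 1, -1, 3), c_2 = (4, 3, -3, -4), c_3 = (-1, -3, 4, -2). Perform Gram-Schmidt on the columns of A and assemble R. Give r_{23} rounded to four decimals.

e_1 = c_1/‖c_1‖ = (-1, 1, -1, 3)/3.4641 = (-0.2887, 0.2887, -0.2887, 0.8660).
r_{12} = e_1·c_2 = -2.8868.
u_2 = c_2 + 2.8868·e_1 = (3.1667, 3.8333, -3.8333, -1.5000).
‖u_2‖ = 6.4550, so e_2 = (0.4906, 0.5939, -0.5939, -0.2324).
r_{23} = e_2·c_3 = -4.1828.

r_{23} = -4.1828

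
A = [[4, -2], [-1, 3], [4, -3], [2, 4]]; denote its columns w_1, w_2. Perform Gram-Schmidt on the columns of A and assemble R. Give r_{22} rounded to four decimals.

q_1 = w_1/‖w_1‖ = (4, -1, 4, 2)/6.0828 = (0.6576, -0.1644, 0.6576, 0.3288).
r_{12} = q_1·w_2 = -2.4660.
u_2 = w_2 + 2.4660·q_1 = (-0.3784, 2.5946, -1.3784, 4.8108).
r_{22} = ‖u_2‖ = 5.6497.

r_{22} = 5.6497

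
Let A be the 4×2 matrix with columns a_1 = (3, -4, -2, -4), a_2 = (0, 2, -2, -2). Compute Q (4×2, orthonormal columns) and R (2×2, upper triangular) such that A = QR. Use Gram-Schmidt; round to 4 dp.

a_1 = (3, -4, -2, -4); ‖a_1‖ = 6.7082, so q_1 = (0.4472, -0.5963, -0.2981, -0.5963).
q_1·a_2 = 0.4472·0 + (-0.5963)·2 + (-0.2981)·(-2) + (-0.5963)·(-2) = 0.5963.
u_2 = a_2 − 0.5963·q_1 = (-0.2667, 2.3556, -1.8222, -1.6444).
‖u_2‖ = 3.4124, so q_2 = (-0.0781, 0.6903, -0.5340, -0.4819).

Q = [[0.4472, -0.0781], [-0.5963, 0.6903], [-0.2981, -0.5340], [-0.5963, -0.4819]], R = [[6.7082, 0.5963], [0.0000, 3.4124]]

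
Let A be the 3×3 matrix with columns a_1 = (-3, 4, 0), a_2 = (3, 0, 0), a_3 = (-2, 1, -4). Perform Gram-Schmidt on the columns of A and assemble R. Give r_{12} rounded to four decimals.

a_1 = (-3, 4, 0); ‖a_1‖ = 5.0000, so q_1 = (-0.6000, 0.8000, 0.0000).
r_{12} = q_1·a_2 = -1.8000.

r_{12} = -1.8000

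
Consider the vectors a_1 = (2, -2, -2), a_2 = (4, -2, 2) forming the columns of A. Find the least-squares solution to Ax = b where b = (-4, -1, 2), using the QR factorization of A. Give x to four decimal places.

x = (-0.7143, -0.1786)

a_1 = (2, -2, -2); ‖a_1‖ = 3.4641, so e_1 = (0.5774, -0.5774, -0.5774).
e_1·a_2 = 0.5774·4 + (-0.5774)·(-2) + (-0.5774)·2 = 2.3094.
u_2 = a_2 − 2.3094·e_1 = (2.6667, -0.6667, 3.3333).
‖u_2‖ = 4.3205, so e_2 = (0.6172, -0.1543, 0.7715).
Qᵀb = (-2.8868, -0.7715).
Back-substitute: x_2 = -0.7715/4.3205 = -0.1786.
x_1 = (-2.8868 − 2.3094·(-0.1786))/3.4641 = -0.7143.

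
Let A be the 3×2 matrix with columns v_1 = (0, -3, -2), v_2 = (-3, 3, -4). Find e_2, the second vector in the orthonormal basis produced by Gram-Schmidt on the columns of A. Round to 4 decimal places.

e_2 = (-0.5151, 0.4755, -0.7132)

v_1 = (0, -3, -2); ‖v_1‖ = 3.6056, so e_1 = (0.0000, -0.8321, -0.5547).
e_1·v_2 = 0.0000·(-3) + (-0.8321)·3 + (-0.5547)·(-4) = -0.2774.
u_2 = v_2 + 0.2774·e_1 = (-3.0000, 2.7692, -4.1538).
‖u_2‖ = 5.8244, so e_2 = (-0.5151, 0.4755, -0.7132).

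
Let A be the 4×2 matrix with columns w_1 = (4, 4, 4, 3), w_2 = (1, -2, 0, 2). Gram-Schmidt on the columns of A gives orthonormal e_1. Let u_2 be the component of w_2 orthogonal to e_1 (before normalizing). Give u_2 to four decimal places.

u_2 = (0.8596, -2.1404, -0.1404, 1.8947)

w_1 = (4, 4, 4, 3); ‖w_1‖ = 7.5498, so e_1 = (0.5298, 0.5298, 0.5298, 0.3974).
e_1·w_2 = 0.5298·1 + 0.5298·(-2) + 0.5298·0 + 0.3974·2 = 0.2649.
u_2 = w_2 − 0.2649·e_1 = (0.8596, -2.1404, -0.1404, 1.8947).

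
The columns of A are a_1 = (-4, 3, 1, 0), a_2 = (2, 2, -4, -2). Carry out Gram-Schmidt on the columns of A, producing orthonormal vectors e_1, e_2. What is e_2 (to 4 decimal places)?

e_2 = (0.2087, 0.5219, -0.7306, -0.3877)

a_1 = (-4, 3, 1, 0); ‖a_1‖ = 5.0990, so e_1 = (-0.7845, 0.5883, 0.1961, 0.0000).
e_1·a_2 = (-0.7845)·2 + 0.5883·2 + 0.1961·(-4) + 0.0000·(-2) = -1.1767.
u_2 = a_2 + 1.1767·e_1 = (1.0769, 2.6923, -3.7692, -2.0000).
‖u_2‖ = 5.1590, so e_2 = (0.2087, 0.5219, -0.7306, -0.3877).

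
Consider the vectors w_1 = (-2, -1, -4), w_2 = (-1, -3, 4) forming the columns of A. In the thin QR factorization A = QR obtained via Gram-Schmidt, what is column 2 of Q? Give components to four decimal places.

q_1 = w_1/‖w_1‖ = (-2, -1, -4)/4.5826 = (-0.4364, -0.2182, -0.8729).
r_{12} = q_1·w_2 = -2.4004.
u_2 = w_2 + 2.4004·q_1 = (-2.0476, -3.5238, 1.9048).
‖u_2‖ = 4.4987, so q_2 = (-0.4552, -0.7833, 0.4234).

q_2 = (-0.4552, -0.7833, 0.4234)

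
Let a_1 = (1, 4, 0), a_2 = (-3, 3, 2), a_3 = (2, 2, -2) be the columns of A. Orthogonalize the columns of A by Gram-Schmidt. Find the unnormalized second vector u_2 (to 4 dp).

a_1 = (1, 4, 0); ‖a_1‖ = 4.1231, so e_1 = (0.2425, 0.9701, 0.0000).
e_1·a_2 = 0.2425·(-3) + 0.9701·3 + 0.0000·2 = 2.1828.
u_2 = a_2 − 2.1828·e_1 = (-3.5294, 0.8824, 2.0000).

u_2 = (-3.5294, 0.8824, 2.0000)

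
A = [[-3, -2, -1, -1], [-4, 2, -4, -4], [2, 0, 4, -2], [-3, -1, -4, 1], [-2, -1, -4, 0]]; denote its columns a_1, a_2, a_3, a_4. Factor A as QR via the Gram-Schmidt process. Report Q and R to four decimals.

Q = [[-0.4629, -0.5708, 0.6035, 0.0304], [-0.6172, 0.7307, 0.2269, -0.1835], [0.3086, -0.0457, 0.4984, -0.6036], [-0.4629, -0.2512, -0.2151, 0.2909], [-0.3086, -0.2740, -0.5381, -0.7187]], R = [[6.4807, 0.4629, 7.2523, 1.8516], [0.0000, 3.1282, -0.4338, -2.5117], [0.0000, 0.0000, 3.4952, -2.7232], [0.0000, 0.0000, 0.0000, 2.2016]]

a_1 = (-3, -4, 2, -3, -2); ‖a_1‖ = 6.4807, so q_1 = (-0.4629, -0.6172, 0.3086, -0.4629, -0.3086).
q_1·a_2 = (-0.4629)·(-2) + (-0.6172)·2 + 0.3086·0 + (-0.4629)·(-1) + (-0.3086)·(-1) = 0.4629.
u_2 = a_2 − 0.4629·q_1 = (-1.7857, 2.2857, -0.1429, -0.7857, -0.8571).
‖u_2‖ = 3.1282, so q_2 = (-0.5708, 0.7307, -0.0457, -0.2512, -0.2740).
q_1·a_3 = (-0.4629)·(-1) + (-0.6172)·(-4) + 0.3086·4 + (-0.4629)·(-4) + (-0.3086)·(-4) = 7.2523; q_2·a_3 = (-0.5708)·(-1) + 0.7307·(-4) + (-0.0457)·4 + (-0.2512)·(-4) + (-0.2740)·(-4) = -0.4338.
u_3 = a_3 − 7.2523·q_1 + 0.4338·q_2 = (2.1095, 0.7932, 1.7421, -0.7518, -1.8808).
‖u_3‖ = 3.4952, so q_3 = (0.6035, 0.2269, 0.4984, -0.2151, -0.5381).
q_1·a_4 = (-0.4629)·(-1) + (-0.6172)·(-4) + 0.3086·(-2) + (-0.4629)·1 + (-0.3086)·0 = 1.8516; q_2·a_4 = (-0.5708)·(-1) + 0.7307·(-4) + (-0.0457)·(-2) + (-0.2512)·1 + (-0.2740)·0 = -2.5117; q_3·a_4 = 0.6035·(-1) + 0.2269·(-4) + 0.4984·(-2) + (-0.2151)·1 + (-0.5381)·0 = -2.7232.
u_4 = a_4 − 1.8516·q_1 + 2.5117·q_2 + 2.7232·q_3 = (0.0669, -0.4039, -1.3288, 0.6405, -1.5822).
‖u_4‖ = 2.2016, so q_4 = (0.0304, -0.1835, -0.6036, 0.2909, -0.7187).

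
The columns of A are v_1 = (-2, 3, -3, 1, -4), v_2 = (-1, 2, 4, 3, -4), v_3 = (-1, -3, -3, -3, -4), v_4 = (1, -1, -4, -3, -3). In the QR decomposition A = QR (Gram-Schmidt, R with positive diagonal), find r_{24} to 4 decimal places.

r_{24} = -3.4928

v_1 = (-2, 3, -3, 1, -4); ‖v_1‖ = 6.2450, so e_1 = (-0.3203, 0.4804, -0.4804, 0.1601, -0.6405).
e_1·v_2 = (-0.3203)·(-1) + 0.4804·2 + (-0.4804)·4 + 0.1601·3 + (-0.6405)·(-4) = 2.4019.
u_2 = v_2 − 2.4019·e_1 = (-0.2308, 0.8462, 5.1538, 2.6154, -2.4615).
‖u_2‖ = 6.3428, so e_2 = (-0.0364, 0.1334, 0.8126, 0.4123, -0.3881).
r_{24} = e_2·v_4 = -3.4928.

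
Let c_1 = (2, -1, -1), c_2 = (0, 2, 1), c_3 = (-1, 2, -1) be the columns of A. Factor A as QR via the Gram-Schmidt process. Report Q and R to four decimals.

Q = [[0.8165, 0.5345, -0.2182], [-0.4082, 0.8018, 0.4364], [-0.4082, 0.2673, -0.8729]], R = [[2.4495, -1.2247, -1.2247], [0.0000, 1.8708, 0.8018], [0.0000, 0.0000, 1.9640]]

c_1 = (2, -1, -1); ‖c_1‖ = 2.4495, so q_1 = (0.8165, -0.4082, -0.4082).
q_1·c_2 = 0.8165·0 + (-0.4082)·2 + (-0.4082)·1 = -1.2247.
u_2 = c_2 + 1.2247·q_1 = (1.0000, 1.5000, 0.5000).
‖u_2‖ = 1.8708, so q_2 = (0.5345, 0.8018, 0.2673).
q_1·c_3 = 0.8165·(-1) + (-0.4082)·2 + (-0.4082)·(-1) = -1.2247; q_2·c_3 = 0.5345·(-1) + 0.8018·2 + 0.2673·(-1) = 0.8018.
u_3 = c_3 + 1.2247·q_1 − 0.8018·q_2 = (-0.4286, 0.8571, -1.7143).
‖u_3‖ = 1.9640, so q_3 = (-0.2182, 0.4364, -0.8729).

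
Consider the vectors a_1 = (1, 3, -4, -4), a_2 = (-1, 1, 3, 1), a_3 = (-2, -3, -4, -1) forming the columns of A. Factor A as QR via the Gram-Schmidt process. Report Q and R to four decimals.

Q = [[0.1543, -0.2462, -0.9449], [0.4629, 0.7385, -0.1890], [-0.6172, 0.6155, -0.1890], [-0.6172, -0.1231, -0.1890]], R = [[6.4807, -2.1602, 1.3887], [0.0000, 2.7080, -4.0620], [0.0000, 0.0000, 3.4017]]

a_1 = (1, 3, -4, -4); ‖a_1‖ = 6.4807, so q_1 = (0.1543, 0.4629, -0.6172, -0.6172).
q_1·a_2 = 0.1543·(-1) + 0.4629·1 + (-0.6172)·3 + (-0.6172)·1 = -2.1602.
u_2 = a_2 + 2.1602·q_1 = (-0.6667, 2.0000, 1.6667, -0.3333).
‖u_2‖ = 2.7080, so q_2 = (-0.2462, 0.7385, 0.6155, -0.1231).
q_1·a_3 = 0.1543·(-2) + 0.4629·(-3) + (-0.6172)·(-4) + (-0.6172)·(-1) = 1.3887; q_2·a_3 = (-0.2462)·(-2) + 0.7385·(-3) + 0.6155·(-4) + (-0.1231)·(-1) = -4.0620.
u_3 = a_3 − 1.3887·q_1 + 4.0620·q_2 = (-3.2143, -0.6429, -0.6429, -0.6429).
‖u_3‖ = 3.4017, so q_3 = (-0.9449, -0.1890, -0.1890, -0.1890).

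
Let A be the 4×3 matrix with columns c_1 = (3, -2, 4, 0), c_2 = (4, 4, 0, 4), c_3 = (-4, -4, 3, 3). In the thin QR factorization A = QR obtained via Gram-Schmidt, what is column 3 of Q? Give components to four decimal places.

c_1 = (3, -2, 4, 0); ‖c_1‖ = 5.3852, so q_1 = (0.5571, -0.3714, 0.7428, 0.0000).
q_1·c_2 = 0.5571·4 + (-0.3714)·4 + 0.7428·0 + 0.0000·4 = 0.7428.
u_2 = c_2 − 0.7428·q_1 = (3.5862, 4.2759, -0.5517, 4.0000).
‖u_2‖ = 6.8883, so q_2 = (0.5206, 0.6207, -0.0801, 0.5807).
q_1·c_3 = 0.5571·(-4) + (-0.3714)·(-4) + 0.7428·3 + 0.0000·3 = 1.4856; q_2·c_3 = 0.5206·(-4) + 0.6207·(-4) + (-0.0801)·3 + 0.5807·3 = -3.0637.
u_3 = c_3 − 1.4856·q_1 + 3.0637·q_2 = (-3.2326, -1.5465, 1.6512, 4.7791).
‖u_3‖ = 6.1973, so q_3 = (-0.5216, -0.2495, 0.2664, 0.7711).

q_3 = (-0.5216, -0.2495, 0.2664, 0.7711)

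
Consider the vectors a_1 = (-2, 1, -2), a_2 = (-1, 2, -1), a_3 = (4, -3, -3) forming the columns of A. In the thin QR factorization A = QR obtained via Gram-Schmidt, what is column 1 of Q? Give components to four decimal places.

a_1 = (-2, 1, -2); ‖a_1‖ = 3.0000, so q_1 = (-0.6667, 0.3333, -0.6667).

q_1 = (-0.6667, 0.3333, -0.6667)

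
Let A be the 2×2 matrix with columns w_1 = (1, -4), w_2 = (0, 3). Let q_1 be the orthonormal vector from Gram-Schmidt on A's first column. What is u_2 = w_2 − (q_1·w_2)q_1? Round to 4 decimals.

u_2 = (0.7059, 0.1765)

q_1 = w_1/‖w_1‖ = (1, -4)/4.1231 = (0.2425, -0.9701).
r_{12} = q_1·w_2 = -2.9104.
u_2 = w_2 + 2.9104·q_1 = (0.7059, 0.1765).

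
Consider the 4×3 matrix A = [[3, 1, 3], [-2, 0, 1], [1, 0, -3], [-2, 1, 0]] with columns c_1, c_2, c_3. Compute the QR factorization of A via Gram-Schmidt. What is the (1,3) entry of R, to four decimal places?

r_{13} = 0.9428

c_1 = (3, -2, 1, -2); ‖c_1‖ = 4.2426, so q_1 = (0.7071, -0.4714, 0.2357, -0.4714).
r_{13} = q_1·c_3 = 0.9428.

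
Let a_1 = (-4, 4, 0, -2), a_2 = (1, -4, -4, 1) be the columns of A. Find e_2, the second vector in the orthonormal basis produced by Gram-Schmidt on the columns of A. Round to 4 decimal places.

a_1 = (-4, 4, 0, -2); ‖a_1‖ = 6.0000, so e_1 = (-0.6667, 0.6667, 0.0000, -0.3333).
e_1·a_2 = (-0.6667)·1 + 0.6667·(-4) + 0.0000·(-4) + (-0.3333)·1 = -3.6667.
u_2 = a_2 + 3.6667·e_1 = (-1.4444, -1.5556, -4.0000, -0.2222).
‖u_2‖ = 4.5338, so e_2 = (-0.3186, -0.3431, -0.8823, -0.0490).

e_2 = (-0.3186, -0.3431, -0.8823, -0.0490)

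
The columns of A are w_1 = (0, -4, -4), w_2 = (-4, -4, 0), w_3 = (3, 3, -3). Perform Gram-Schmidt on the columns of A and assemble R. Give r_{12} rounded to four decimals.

w_1 = (0, -4, -4); ‖w_1‖ = 5.6569, so q_1 = (0.0000, -0.7071, -0.7071).
r_{12} = q_1·w_2 = 2.8284.

r_{12} = 2.8284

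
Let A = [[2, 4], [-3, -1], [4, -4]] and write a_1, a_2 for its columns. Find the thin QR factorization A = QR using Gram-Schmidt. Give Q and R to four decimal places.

Q = [[0.3714, 0.7664], [-0.5571, -0.2676], [0.7428, -0.5839]], R = [[5.3852, -0.9285], [0.0000, 5.6690]]

a_1 = (2, -3, 4); ‖a_1‖ = 5.3852, so q_1 = (0.3714, -0.5571, 0.7428).
q_1·a_2 = 0.3714·4 + (-0.5571)·(-1) + 0.7428·(-4) = -0.9285.
u_2 = a_2 + 0.9285·q_1 = (4.3448, -1.5172, -3.3103).
‖u_2‖ = 5.6690, so q_2 = (0.7664, -0.2676, -0.5839).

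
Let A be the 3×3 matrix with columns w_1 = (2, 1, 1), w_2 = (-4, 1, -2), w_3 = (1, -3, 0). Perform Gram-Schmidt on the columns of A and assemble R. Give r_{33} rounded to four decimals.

w_1 = (2, 1, 1); ‖w_1‖ = 2.4495, so e_1 = (0.8165, 0.4082, 0.4082).
e_1·w_2 = 0.8165·(-4) + 0.4082·1 + 0.4082·(-2) = -3.6742.
u_2 = w_2 + 3.6742·e_1 = (-1.0000, 2.5000, -0.5000).
‖u_2‖ = 2.7386, so e_2 = (-0.3651, 0.9129, -0.1826).
e_1·w_3 = 0.8165·1 + 0.4082·(-3) + 0.4082·0 = -0.4082; e_2·w_3 = (-0.3651)·1 + 0.9129·(-3) + (-0.1826)·0 = -3.1038.
u_3 = w_3 + 0.4082·e_1 + 3.1038·e_2 = (0.2000, 0.0000, -0.4000).
r_{33} = ‖u_3‖ = 0.4472.

r_{33} = 0.4472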